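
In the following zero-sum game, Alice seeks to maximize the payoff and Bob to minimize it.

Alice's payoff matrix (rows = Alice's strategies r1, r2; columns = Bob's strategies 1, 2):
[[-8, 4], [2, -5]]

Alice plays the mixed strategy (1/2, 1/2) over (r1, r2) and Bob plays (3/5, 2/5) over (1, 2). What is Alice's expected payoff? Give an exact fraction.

Against (3/5, 2/5), each row's expected payoff is r1: -16/5; r2: -4/5.
Taking the (1/2, 1/2)-weighted average: (1/2)·(-16/5) + (1/2)·(-4/5) = -2.

-2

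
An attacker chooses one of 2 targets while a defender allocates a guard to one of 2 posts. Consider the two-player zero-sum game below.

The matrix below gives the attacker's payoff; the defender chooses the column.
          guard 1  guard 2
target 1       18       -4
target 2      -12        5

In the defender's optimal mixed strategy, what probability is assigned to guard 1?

3/13

Row minima are -4 and -12, so the attacker's maximin is -4; column maxima are 18 and 5, so the defender's minimax is 5. These differ, so the equilibrium is in mixed strategies.
Let the defender play guard 1 with probability q. The attacker is indifferent when 18q − 4(1−q) = −12q + 5(1−q), giving q = 3/13.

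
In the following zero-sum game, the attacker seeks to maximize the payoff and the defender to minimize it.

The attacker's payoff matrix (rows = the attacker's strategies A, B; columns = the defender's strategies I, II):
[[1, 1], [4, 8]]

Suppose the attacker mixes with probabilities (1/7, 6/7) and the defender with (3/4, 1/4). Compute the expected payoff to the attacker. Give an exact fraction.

Against (3/4, 1/4), each row's expected payoff is A: 1; B: 5.
Taking the (1/7, 6/7)-weighted average: (1/7)·(1) + (6/7)·(5) = 31/7.

31/7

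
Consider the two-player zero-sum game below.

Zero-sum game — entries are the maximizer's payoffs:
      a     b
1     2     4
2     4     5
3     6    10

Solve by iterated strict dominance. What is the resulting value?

Column b is strictly dominated by a for the minimizer (2<4, 4<5, 6<10); eliminate b.
Row 2 is strictly dominated by row 3 (6>4); eliminate 2.
Row 1 is strictly dominated by row 3 (6>2); eliminate 1.
Only (3, a) remains, with payoff 6.

6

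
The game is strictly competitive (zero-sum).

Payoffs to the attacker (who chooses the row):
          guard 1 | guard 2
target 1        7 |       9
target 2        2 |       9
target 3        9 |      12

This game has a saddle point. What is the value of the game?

9

Row minima: 7, 2, 9 → the attacker's maximin is 9.
Column maxima: 9, 12 → the defender's minimax is 9.
They coincide at (target 3, guard 1), so the value is 9.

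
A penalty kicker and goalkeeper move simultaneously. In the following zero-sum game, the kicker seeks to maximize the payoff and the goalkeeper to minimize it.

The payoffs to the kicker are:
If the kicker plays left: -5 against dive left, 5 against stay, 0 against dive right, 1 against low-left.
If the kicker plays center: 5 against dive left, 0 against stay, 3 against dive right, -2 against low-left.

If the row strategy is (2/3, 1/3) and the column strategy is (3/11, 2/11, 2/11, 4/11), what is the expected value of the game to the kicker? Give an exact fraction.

1/3

Against (3/11, 2/11, 2/11, 4/11), each row's expected payoff is left: -1/11; center: 13/11.
Taking the (2/3, 1/3)-weighted average: (2/3)·(-1/11) + (1/3)·(13/11) = 1/3.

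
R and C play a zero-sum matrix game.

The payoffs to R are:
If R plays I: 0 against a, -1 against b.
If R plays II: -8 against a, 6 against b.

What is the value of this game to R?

-8/15

Row minima are -1 and -8, so R's maximin is -1; column maxima are 0 and 6, so C's minimax is 0. These differ, so the equilibrium is in mixed strategies.
Let R play I with probability p. C is indifferent when −8(1−p) = −p + 6(1−p), giving p = 14/15.
Let C play a with probability q. R is indifferent when −(1−q) = −8q + 6(1−q), giving q = 7/15.
The value is 0·(7/15) + (-1)·(8/15) = -8/15.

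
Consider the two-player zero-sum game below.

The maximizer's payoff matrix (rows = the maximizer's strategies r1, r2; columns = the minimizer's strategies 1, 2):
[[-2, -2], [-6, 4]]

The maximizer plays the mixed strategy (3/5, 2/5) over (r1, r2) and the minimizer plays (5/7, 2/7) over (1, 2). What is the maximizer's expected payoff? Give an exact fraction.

Against (5/7, 2/7), each row's expected payoff is r1: -2; r2: -22/7.
Taking the (3/5, 2/5)-weighted average: (3/5)·(-2) + (2/5)·(-22/7) = -86/35.

-86/35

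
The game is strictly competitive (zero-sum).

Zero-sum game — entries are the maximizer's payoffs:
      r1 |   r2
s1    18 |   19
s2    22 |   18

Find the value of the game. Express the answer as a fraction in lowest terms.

94/5

Row minima are 18 and 18, so the maximizer's maximin is 18; column maxima are 22 and 19, so the minimizer's minimax is 19. These differ, so the equilibrium is in mixed strategies.
Let the maximizer play s1 with probability p. The minimizer is indifferent when 18p + 22(1−p) = 19p + 18(1−p), giving p = 4/5.
Let the minimizer play r1 with probability q. The maximizer is indifferent when 18q + 19(1−q) = 22q + 18(1−q), giving q = 1/5.
The value is 18·(1/5) + (19)·(4/5) = 94/5.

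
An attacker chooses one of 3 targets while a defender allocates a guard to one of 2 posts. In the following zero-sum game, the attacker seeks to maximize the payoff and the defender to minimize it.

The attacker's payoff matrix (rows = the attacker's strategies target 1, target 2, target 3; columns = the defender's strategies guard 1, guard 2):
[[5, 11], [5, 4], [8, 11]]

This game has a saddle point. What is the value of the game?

Row minima: 5, 4, 8 → the attacker's maximin is 8.
Column maxima: 8, 11 → the defender's minimax is 8.
They coincide at (target 3, guard 1), so the value is 8.

8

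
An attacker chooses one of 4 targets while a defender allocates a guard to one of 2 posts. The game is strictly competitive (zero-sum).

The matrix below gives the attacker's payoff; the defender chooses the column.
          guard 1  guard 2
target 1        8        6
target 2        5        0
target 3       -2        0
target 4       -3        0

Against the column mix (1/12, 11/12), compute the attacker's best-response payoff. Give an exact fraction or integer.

target 1: (8)·(1/12) + (6)·(11/12) = 37/6.
target 2: (5)·(1/12) + (0)·(11/12) = 5/12.
target 3: (-2)·(1/12) + (0)·(11/12) = -1/6.
target 4: (-3)·(1/12) + (0)·(11/12) = -1/4.
The best pure response is target 1 with expected payoff 37/6.

37/6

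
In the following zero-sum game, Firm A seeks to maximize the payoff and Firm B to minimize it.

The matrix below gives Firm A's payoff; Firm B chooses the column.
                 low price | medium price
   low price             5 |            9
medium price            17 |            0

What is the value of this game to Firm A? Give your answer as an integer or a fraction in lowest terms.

Row minima are 5 and 0, so Firm A's maximin is 5; column maxima are 17 and 9, so Firm B's minimax is 9. These differ, so the equilibrium is in mixed strategies.
Let Firm A play low price with probability p. Firm B is indifferent when 5p + 17(1−p) = 9p, giving p = 17/21.
Let Firm B play low price with probability q. Firm A is indifferent when 5q + 9(1−q) = 17q, giving q = 3/7.
The value is 5·(3/7) + (9)·(4/7) = 51/7.

51/7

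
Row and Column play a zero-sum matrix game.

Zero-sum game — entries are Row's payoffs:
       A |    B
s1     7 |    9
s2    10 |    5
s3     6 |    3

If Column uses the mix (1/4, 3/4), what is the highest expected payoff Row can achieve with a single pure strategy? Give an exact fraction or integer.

17/2

s1: (7)·(1/4) + (9)·(3/4) = 17/2.
s2: (10)·(1/4) + (5)·(3/4) = 25/4.
s3: (6)·(1/4) + (3)·(3/4) = 15/4.
The best pure response is s1 with expected payoff 17/2.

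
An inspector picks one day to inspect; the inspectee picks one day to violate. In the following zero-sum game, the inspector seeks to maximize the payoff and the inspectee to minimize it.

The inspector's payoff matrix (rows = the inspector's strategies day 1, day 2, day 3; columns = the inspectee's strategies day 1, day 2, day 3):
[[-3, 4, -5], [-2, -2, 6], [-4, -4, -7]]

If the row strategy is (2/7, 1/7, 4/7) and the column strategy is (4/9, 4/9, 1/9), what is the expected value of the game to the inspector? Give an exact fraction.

-8/3

Against (4/9, 4/9, 1/9), each row's expected payoff is day 1: -1/9; day 2: -10/9; day 3: -13/3.
Taking the (2/7, 1/7, 4/7)-weighted average: (2/7)·(-1/9) + (1/7)·(-10/9) + (4/7)·(-13/3) = -8/3.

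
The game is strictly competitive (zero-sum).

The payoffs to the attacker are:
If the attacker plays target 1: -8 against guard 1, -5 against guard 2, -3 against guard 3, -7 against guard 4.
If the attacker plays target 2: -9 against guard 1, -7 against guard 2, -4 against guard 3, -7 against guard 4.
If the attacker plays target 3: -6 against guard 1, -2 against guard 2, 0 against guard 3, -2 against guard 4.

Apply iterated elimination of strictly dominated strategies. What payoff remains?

Row target 1 is strictly dominated by row target 3 (-6>-8, -2>-5, 0>-3, -2>-7); eliminate target 1.
Row target 2 is strictly dominated by row target 3 (-6>-9, -2>-7, 0>-4, -2>-7); eliminate target 2.
Column guard 3 is strictly dominated by guard 1 for the defender (-6<0); eliminate guard 3.
Column guard 2 is strictly dominated by guard 1 for the defender (-6<-2); eliminate guard 2.
Column guard 4 is strictly dominated by guard 1 for the defender (-6<-2); eliminate guard 4.
Only (target 3, guard 1) remains, with payoff -6.

-6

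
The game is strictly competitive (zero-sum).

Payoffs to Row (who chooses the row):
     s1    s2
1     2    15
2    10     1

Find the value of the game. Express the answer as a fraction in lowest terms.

74/11

Row minima are 2 and 1, so Row's maximin is 2; column maxima are 10 and 15, so Column's minimax is 10. These differ, so the equilibrium is in mixed strategies.
Let Row play 1 with probability p. Column is indifferent when 2p + 10(1−p) = 15p + (1−p), giving p = 9/22.
Let Column play s1 with probability q. Row is indifferent when 2q + 15(1−q) = 10q + (1−q), giving q = 7/11.
The value is 2·(7/11) + (15)·(4/11) = 74/11.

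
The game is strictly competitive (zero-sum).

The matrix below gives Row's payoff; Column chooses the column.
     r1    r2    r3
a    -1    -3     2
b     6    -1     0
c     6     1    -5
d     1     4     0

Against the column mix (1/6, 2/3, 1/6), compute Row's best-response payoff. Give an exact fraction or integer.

a: (-1)·(1/6) + (-3)·(2/3) + (2)·(1/6) = -11/6.
b: (6)·(1/6) + (-1)·(2/3) + (0)·(1/6) = 1/3.
c: (6)·(1/6) + (1)·(2/3) + (-5)·(1/6) = 5/6.
d: (1)·(1/6) + (4)·(2/3) + (0)·(1/6) = 17/6.
The best pure response is d with expected payoff 17/6.

17/6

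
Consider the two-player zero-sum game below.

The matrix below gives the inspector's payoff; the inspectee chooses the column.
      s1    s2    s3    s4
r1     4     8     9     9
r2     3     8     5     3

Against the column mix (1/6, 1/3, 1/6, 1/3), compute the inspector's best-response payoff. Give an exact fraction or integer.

47/6

r1: (4)·(1/6) + (8)·(1/3) + (9)·(1/6) + (9)·(1/3) = 47/6.
r2: (3)·(1/6) + (8)·(1/3) + (5)·(1/6) + (3)·(1/3) = 5.
The best pure response is r1 with expected payoff 47/6.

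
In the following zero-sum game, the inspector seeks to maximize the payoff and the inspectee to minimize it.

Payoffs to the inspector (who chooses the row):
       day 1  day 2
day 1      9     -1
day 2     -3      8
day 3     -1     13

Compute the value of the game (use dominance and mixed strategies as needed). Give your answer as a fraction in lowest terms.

29/6

Row day 2 is strictly dominated by row day 3, so the inspector never plays it.
The remaining 2×2 game on (day 1, day 3) × (day 1, day 2) has no saddle point. Let the inspector play day 1 with probability p; indifference gives 9p − (1−p) = −p + 13(1−p), so p = 7/12.
Similarly the inspectee's optimal q on day 1 is 7/12, and the value is 9·(7/12) + (-1)·(5/12) = 29/6.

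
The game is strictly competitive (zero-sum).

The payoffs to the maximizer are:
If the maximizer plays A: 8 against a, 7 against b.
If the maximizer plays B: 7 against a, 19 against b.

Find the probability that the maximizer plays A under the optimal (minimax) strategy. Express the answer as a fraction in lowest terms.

12/13

Row minima are 7 and 7, so the maximizer's maximin is 7; column maxima are 8 and 19, so the minimizer's minimax is 8. These differ, so the equilibrium is in mixed strategies.
Let the maximizer play A with probability p. The minimizer is indifferent when 8p + 7(1−p) = 7p + 19(1−p), giving p = 12/13.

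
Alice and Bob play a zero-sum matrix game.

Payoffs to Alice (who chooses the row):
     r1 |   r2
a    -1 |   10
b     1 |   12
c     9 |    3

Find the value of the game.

105/17

Row a is strictly dominated by row b, so Alice never plays it.
The remaining 2×2 game on (b, c) × (r1, r2) has no saddle point. Let Alice play b with probability p; indifference gives p + 9(1−p) = 12p + 3(1−p), so p = 6/17.
Similarly Bob's optimal q on r1 is 9/17, and the value is 1·(9/17) + (12)·(8/17) = 105/17.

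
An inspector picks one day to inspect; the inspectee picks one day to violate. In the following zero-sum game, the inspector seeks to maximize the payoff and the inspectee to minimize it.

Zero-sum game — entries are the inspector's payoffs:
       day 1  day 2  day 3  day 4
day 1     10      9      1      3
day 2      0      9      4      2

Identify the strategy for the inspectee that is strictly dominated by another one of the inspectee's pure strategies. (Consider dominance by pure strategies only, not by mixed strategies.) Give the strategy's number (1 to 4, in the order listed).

2

The inspectee prefers columns that give the inspector less. Compare day 2 with day 3: 1 < 9, 4 < 9.
So day 3 strictly dominates day 2 for the inspectee; day 2 is strictly dominated.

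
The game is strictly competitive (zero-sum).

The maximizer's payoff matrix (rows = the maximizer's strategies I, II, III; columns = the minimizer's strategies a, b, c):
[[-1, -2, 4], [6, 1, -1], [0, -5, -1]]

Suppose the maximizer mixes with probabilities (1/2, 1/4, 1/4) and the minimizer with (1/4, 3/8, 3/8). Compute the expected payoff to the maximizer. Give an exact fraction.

1/16

Against (1/4, 3/8, 3/8), each row's expected payoff is I: 1/2; II: 3/2; III: -9/4.
Taking the (1/2, 1/4, 1/4)-weighted average: (1/2)·(1/2) + (1/4)·(3/2) + (1/4)·(-9/4) = 1/16.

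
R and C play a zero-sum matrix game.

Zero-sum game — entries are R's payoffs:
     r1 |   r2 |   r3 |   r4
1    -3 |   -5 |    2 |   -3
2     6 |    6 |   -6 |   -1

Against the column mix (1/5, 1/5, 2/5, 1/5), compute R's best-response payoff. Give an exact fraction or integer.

-1/5

1: (-3)·(1/5) + (-5)·(1/5) + (2)·(2/5) + (-3)·(1/5) = -7/5.
2: (6)·(1/5) + (6)·(1/5) + (-6)·(2/5) + (-1)·(1/5) = -1/5.
The best pure response is 2 with expected payoff -1/5.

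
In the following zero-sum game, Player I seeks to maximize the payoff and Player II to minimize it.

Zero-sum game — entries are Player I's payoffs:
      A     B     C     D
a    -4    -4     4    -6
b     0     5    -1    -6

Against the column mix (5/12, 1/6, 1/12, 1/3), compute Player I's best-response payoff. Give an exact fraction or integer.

-5/4

a: (-4)·(5/12) + (-4)·(1/6) + (4)·(1/12) + (-6)·(1/3) = -4.
b: (0)·(5/12) + (5)·(1/6) + (-1)·(1/12) + (-6)·(1/3) = -5/4.
The best pure response is b with expected payoff -5/4.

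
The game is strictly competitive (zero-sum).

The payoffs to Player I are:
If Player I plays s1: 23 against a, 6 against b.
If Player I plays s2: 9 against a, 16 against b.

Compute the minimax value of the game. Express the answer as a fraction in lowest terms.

Row minima are 6 and 9, so Player I's maximin is 9; column maxima are 23 and 16, so Player II's minimax is 16. These differ, so the equilibrium is in mixed strategies.
Let Player I play s1 with probability p. Player II is indifferent when 23p + 9(1−p) = 6p + 16(1−p), giving p = 7/24.
Let Player II play a with probability q. Player I is indifferent when 23q + 6(1−q) = 9q + 16(1−q), giving q = 5/12.
The value is 23·(5/12) + (6)·(7/12) = 157/12.

157/12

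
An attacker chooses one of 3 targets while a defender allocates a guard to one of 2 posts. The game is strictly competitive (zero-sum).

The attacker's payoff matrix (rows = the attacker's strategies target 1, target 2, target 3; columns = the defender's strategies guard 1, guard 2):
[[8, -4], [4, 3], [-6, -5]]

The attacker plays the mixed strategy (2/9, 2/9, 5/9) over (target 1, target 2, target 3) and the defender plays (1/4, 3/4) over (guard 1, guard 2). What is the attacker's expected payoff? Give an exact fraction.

-29/12

Against (1/4, 3/4), each row's expected payoff is target 1: -1; target 2: 13/4; target 3: -21/4.
Taking the (2/9, 2/9, 5/9)-weighted average: (2/9)·(-1) + (2/9)·(13/4) + (5/9)·(-21/4) = -29/12.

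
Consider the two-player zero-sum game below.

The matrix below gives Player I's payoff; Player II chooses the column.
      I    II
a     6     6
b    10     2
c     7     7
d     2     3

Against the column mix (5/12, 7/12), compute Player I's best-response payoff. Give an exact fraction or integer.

7

a: (6)·(5/12) + (6)·(7/12) = 6.
b: (10)·(5/12) + (2)·(7/12) = 16/3.
c: (7)·(5/12) + (7)·(7/12) = 7.
d: (2)·(5/12) + (3)·(7/12) = 31/12.
The best pure response is c with expected payoff 7.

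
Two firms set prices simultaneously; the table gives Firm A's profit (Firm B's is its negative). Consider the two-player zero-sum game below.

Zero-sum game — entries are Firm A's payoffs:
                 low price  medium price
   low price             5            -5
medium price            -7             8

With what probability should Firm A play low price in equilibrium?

3/5

Row minima are -5 and -7, so Firm A's maximin is -5; column maxima are 5 and 8, so Firm B's minimax is 5. These differ, so the equilibrium is in mixed strategies.
Let Firm A play low price with probability p. Firm B is indifferent when 5p − 7(1−p) = −5p + 8(1−p), giving p = 3/5.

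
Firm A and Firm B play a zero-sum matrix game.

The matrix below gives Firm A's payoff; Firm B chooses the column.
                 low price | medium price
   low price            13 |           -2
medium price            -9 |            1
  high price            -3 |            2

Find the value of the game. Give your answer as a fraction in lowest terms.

Row medium price is strictly dominated by row high price, so Firm A never plays it.
The remaining 2×2 game on (low price, high price) × (low price, medium price) has no saddle point. Let Firm A play low price with probability p; indifference gives 13p − 3(1−p) = −2p + 2(1−p), so p = 1/4.
Similarly Firm B's optimal q on low price is 1/5, and the value is 13·(1/5) + (-2)·(4/5) = 1.

1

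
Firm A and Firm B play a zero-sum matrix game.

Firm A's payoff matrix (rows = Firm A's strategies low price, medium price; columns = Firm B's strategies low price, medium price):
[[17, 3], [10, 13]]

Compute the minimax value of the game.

191/17

Row minima are 3 and 10, so Firm A's maximin is 10; column maxima are 17 and 13, so Firm B's minimax is 13. These differ, so the equilibrium is in mixed strategies.
Let Firm A play low price with probability p. Firm B is indifferent when 17p + 10(1−p) = 3p + 13(1−p), giving p = 3/17.
Let Firm B play low price with probability q. Firm A is indifferent when 17q + 3(1−q) = 10q + 13(1−q), giving q = 10/17.
The value is 17·(10/17) + (3)·(7/17) = 191/17.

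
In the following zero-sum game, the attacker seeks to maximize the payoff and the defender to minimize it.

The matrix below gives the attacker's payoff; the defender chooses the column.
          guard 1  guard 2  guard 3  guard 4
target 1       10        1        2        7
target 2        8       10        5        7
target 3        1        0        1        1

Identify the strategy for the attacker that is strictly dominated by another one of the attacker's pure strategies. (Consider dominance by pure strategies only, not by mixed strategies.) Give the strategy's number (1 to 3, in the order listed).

3

Compare target 3 with target 1: 10 > 1, 1 > 0, 2 > 1, 7 > 1.
So target 1 strictly dominates target 3 for the attacker; target 3 is strictly dominated.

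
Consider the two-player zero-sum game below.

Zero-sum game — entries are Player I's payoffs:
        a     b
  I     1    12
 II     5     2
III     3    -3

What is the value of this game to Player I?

Row III is strictly dominated by row II, so Player I never plays it.
The remaining 2×2 game on (I, II) × (a, b) has no saddle point. Let Player I play I with probability p; indifference gives p + 5(1−p) = 12p + 2(1−p), so p = 3/14.
Similarly Player II's optimal q on a is 5/7, and the value is 1·(5/7) + (12)·(2/7) = 29/7.

29/7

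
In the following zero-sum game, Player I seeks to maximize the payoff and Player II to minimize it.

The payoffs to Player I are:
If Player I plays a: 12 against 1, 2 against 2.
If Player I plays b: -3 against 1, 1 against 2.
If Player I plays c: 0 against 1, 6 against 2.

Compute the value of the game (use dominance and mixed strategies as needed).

9/2

Row b is strictly dominated by row c, so Player I never plays it.
The remaining 2×2 game on (a, c) × (1, 2) has no saddle point. Let Player I play a with probability p; indifference gives 12p = 2p + 6(1−p), so p = 3/8.
Similarly Player II's optimal q on 1 is 1/4, and the value is 12·(1/4) + (2)·(3/4) = 9/2.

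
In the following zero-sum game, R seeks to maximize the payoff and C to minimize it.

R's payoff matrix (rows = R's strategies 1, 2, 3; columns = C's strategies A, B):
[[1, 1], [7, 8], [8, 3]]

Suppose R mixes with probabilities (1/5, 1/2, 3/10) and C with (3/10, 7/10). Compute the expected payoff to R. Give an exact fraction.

Against (3/10, 7/10), each row's expected payoff is 1: 1; 2: 77/10; 3: 9/2.
Taking the (1/5, 1/2, 3/10)-weighted average: (1/5)·(1) + (1/2)·(77/10) + (3/10)·(9/2) = 27/5.

27/5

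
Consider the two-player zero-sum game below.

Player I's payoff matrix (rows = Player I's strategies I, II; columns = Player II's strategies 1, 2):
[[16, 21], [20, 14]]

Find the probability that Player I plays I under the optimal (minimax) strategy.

Row minima are 16 and 14, so Player I's maximin is 16; column maxima are 20 and 21, so Player II's minimax is 20. These differ, so the equilibrium is in mixed strategies.
Let Player I play I with probability p. Player II is indifferent when 16p + 20(1−p) = 21p + 14(1−p), giving p = 6/11.

6/11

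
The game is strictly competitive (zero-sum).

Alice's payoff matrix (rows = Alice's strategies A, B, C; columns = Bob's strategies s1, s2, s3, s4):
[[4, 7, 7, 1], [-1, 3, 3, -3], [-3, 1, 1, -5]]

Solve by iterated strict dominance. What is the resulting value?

Row C is strictly dominated by row A (4>-3, 7>1, 7>1, 1>-5); eliminate C.
Row B is strictly dominated by row A (4>-1, 7>3, 7>3, 1>-3); eliminate B.
Column s3 is strictly dominated by s1 for Bob (4<7); eliminate s3.
Column s1 is strictly dominated by s4 for Bob (1<4); eliminate s1.
Column s2 is strictly dominated by s4 for Bob (1<7); eliminate s2.
Only (A, s4) remains, with payoff 1.

1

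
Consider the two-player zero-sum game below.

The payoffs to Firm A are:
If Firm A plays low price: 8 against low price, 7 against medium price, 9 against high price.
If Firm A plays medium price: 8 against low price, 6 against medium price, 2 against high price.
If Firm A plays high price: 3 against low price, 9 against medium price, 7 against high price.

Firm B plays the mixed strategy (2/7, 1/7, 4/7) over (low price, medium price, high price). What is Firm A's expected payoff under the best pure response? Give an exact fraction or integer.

low price: (8)·(2/7) + (7)·(1/7) + (9)·(4/7) = 59/7.
medium price: (8)·(2/7) + (6)·(1/7) + (2)·(4/7) = 30/7.
high price: (3)·(2/7) + (9)·(1/7) + (7)·(4/7) = 43/7.
The best pure response is low price with expected payoff 59/7.

59/7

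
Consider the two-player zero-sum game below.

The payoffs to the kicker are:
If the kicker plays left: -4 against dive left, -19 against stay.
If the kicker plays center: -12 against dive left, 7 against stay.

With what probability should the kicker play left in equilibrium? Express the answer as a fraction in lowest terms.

19/34

Row minima are -19 and -12, so the kicker's maximin is -12; column maxima are -4 and 7, so the goalkeeper's minimax is -4. These differ, so the equilibrium is in mixed strategies.
Let the kicker play left with probability p. The goalkeeper is indifferent when −4p − 12(1−p) = −19p + 7(1−p), giving p = 19/34.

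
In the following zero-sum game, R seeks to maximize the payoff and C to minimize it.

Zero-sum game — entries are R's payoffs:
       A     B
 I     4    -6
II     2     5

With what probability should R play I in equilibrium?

Row minima are -6 and 2, so R's maximin is 2; column maxima are 4 and 5, so C's minimax is 4. These differ, so the equilibrium is in mixed strategies.
Let R play I with probability p. C is indifferent when 4p + 2(1−p) = −6p + 5(1−p), giving p = 3/13.

3/13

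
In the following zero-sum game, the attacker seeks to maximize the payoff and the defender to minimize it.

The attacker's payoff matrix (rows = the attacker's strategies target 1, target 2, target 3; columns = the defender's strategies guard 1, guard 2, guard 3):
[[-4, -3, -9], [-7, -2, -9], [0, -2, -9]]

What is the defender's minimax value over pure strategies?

The worst case (largest entry) in each column is guard 1: 0, guard 2: -2, guard 3: -9.
The best (smallest) of these is -9.

-9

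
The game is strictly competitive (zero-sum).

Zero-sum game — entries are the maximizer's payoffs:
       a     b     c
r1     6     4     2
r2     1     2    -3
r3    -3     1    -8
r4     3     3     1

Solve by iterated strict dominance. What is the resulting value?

2

Column a is strictly dominated by c for the minimizer (2<6, -3<1, -8<-3, 1<3); eliminate a.
Row r4 is strictly dominated by row r1 (4>3, 2>1); eliminate r4.
Row r2 is strictly dominated by row r1 (4>2, 2>-3); eliminate r2.
Row r3 is strictly dominated by row r1 (4>1, 2>-8); eliminate r3.
Column b is strictly dominated by c for the minimizer (2<4); eliminate b.
Only (r1, c) remains, with payoff 2.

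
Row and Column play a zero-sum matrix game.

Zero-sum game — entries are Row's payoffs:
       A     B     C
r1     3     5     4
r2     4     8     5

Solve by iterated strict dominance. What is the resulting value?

4

Row r1 is strictly dominated by row r2 (4>3, 8>5, 5>4); eliminate r1.
Column C is strictly dominated by A for Column (4<5); eliminate C.
Column B is strictly dominated by A for Column (4<8); eliminate B.
Only (r2, A) remains, with payoff 4.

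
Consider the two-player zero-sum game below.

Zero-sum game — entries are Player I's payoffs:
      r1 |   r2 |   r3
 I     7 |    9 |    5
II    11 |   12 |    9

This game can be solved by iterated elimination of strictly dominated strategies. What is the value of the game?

9

Column r1 is strictly dominated by r3 for Player II (5<7, 9<11); eliminate r1.
Row I is strictly dominated by row II (12>9, 9>5); eliminate I.
Column r2 is strictly dominated by r3 for Player II (9<12); eliminate r2.
Only (II, r3) remains, with payoff 9.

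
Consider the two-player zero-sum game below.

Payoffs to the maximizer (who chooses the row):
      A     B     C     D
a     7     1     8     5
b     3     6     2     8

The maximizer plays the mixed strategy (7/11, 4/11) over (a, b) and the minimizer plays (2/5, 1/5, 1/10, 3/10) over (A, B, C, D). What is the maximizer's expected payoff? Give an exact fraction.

571/110

Against (2/5, 1/5, 1/10, 3/10), each row's expected payoff is a: 53/10; b: 5.
Taking the (7/11, 4/11)-weighted average: (7/11)·(53/10) + (4/11)·(5) = 571/110.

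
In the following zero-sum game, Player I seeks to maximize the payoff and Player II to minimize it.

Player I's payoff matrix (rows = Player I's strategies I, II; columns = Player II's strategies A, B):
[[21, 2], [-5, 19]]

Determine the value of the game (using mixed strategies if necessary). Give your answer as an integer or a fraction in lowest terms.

Row minima are 2 and -5, so Player I's maximin is 2; column maxima are 21 and 19, so Player II's minimax is 19. These differ, so the equilibrium is in mixed strategies.
Let Player I play I with probability p. Player II is indifferent when 21p − 5(1−p) = 2p + 19(1−p), giving p = 24/43.
Let Player II play A with probability q. Player I is indifferent when 21q + 2(1−q) = −5q + 19(1−q), giving q = 17/43.
The value is 21·(17/43) + (2)·(26/43) = 409/43.

409/43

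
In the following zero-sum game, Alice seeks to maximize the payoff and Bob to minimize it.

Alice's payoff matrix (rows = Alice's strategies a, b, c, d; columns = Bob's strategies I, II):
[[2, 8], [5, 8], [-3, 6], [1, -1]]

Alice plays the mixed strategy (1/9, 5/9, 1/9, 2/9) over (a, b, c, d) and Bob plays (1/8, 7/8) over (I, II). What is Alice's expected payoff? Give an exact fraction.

Against (1/8, 7/8), each row's expected payoff is a: 29/4; b: 61/8; c: 39/8; d: -3/4.
Taking the (1/9, 5/9, 1/9, 2/9)-weighted average: (1/9)·(29/4) + (5/9)·(61/8) + (1/9)·(39/8) + (2/9)·(-3/4) = 65/12.

65/12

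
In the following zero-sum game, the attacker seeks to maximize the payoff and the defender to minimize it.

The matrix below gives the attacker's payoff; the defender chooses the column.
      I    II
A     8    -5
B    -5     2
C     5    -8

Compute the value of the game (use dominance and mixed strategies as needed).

-9/20

Row C is strictly dominated by row A, so the attacker never plays it.
The remaining 2×2 game on (A, B) × (I, II) has no saddle point. Let the attacker play A with probability p; indifference gives 8p − 5(1−p) = −5p + 2(1−p), so p = 7/20.
Similarly the defender's optimal q on I is 7/20, and the value is 8·(7/20) + (-5)·(13/20) = -9/20.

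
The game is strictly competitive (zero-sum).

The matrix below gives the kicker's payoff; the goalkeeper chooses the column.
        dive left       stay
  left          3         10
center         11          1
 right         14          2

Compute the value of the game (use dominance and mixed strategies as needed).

134/19

Row center is strictly dominated by row right, so the kicker never plays it.
The remaining 2×2 game on (left, right) × (dive left, stay) has no saddle point. Let the kicker play left with probability p; indifference gives 3p + 14(1−p) = 10p + 2(1−p), so p = 12/19.
Similarly the goalkeeper's optimal q on dive left is 8/19, and the value is 3·(8/19) + (10)·(11/19) = 134/19.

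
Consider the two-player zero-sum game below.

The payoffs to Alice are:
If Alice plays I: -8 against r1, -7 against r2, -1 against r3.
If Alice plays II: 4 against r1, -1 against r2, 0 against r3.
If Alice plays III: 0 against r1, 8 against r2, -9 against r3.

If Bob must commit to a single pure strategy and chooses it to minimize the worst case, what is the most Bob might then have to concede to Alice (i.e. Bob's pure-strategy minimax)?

0

The worst case (largest entry) in each column is r1: 4, r2: 8, r3: 0.
The best (smallest) of these is 0.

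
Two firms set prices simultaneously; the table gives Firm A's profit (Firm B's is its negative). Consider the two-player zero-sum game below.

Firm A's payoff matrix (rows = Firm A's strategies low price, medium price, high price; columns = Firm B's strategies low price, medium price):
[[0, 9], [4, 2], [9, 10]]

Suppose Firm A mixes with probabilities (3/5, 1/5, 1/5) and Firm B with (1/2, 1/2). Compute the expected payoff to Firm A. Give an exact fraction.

26/5

Against (1/2, 1/2), each row's expected payoff is low price: 9/2; medium price: 3; high price: 19/2.
Taking the (3/5, 1/5, 1/5)-weighted average: (3/5)·(9/2) + (1/5)·(3) + (1/5)·(19/2) = 26/5.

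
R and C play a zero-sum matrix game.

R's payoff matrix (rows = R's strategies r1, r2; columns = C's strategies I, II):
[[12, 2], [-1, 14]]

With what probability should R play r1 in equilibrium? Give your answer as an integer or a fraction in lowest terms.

Row minima are 2 and -1, so R's maximin is 2; column maxima are 12 and 14, so C's minimax is 12. These differ, so the equilibrium is in mixed strategies.
Let R play r1 with probability p. C is indifferent when 12p − (1−p) = 2p + 14(1−p), giving p = 3/5.

3/5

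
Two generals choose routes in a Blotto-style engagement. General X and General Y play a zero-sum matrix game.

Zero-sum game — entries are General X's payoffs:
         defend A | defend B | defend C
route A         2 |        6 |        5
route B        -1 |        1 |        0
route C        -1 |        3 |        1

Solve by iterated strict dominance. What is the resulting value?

2

Column defend C is strictly dominated by defend A for General Y (2<5, -1<0, -1<1); eliminate defend C.
Column defend B is strictly dominated by defend A for General Y (2<6, -1<1, -1<3); eliminate defend B.
Row route B is strictly dominated by row route A (2>-1); eliminate route B.
Row route C is strictly dominated by row route A (2>-1); eliminate route C.
Only (route A, defend A) remains, with payoff 2.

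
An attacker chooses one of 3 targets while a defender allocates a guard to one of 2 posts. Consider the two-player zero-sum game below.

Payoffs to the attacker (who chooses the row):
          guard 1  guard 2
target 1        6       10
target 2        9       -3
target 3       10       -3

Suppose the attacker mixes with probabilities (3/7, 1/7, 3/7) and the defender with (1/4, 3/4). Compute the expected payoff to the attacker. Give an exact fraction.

Against (1/4, 3/4), each row's expected payoff is target 1: 9; target 2: 0; target 3: 1/4.
Taking the (3/7, 1/7, 3/7)-weighted average: (3/7)·(9) + (1/7)·(0) + (3/7)·(1/4) = 111/28.

111/28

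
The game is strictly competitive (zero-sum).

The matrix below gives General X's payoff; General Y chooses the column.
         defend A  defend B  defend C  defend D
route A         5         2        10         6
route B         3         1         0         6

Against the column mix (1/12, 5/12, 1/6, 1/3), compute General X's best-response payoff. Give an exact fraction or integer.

59/12

route A: (5)·(1/12) + (2)·(5/12) + (10)·(1/6) + (6)·(1/3) = 59/12.
route B: (3)·(1/12) + (1)·(5/12) + (0)·(1/6) + (6)·(1/3) = 8/3.
The best pure response is route A with expected payoff 59/12.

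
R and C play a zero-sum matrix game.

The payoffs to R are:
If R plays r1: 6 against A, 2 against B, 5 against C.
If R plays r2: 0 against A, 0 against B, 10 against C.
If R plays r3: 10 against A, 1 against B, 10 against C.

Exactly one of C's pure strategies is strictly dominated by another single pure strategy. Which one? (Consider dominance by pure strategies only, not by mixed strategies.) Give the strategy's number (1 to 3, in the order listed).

3

C prefers columns that give R less. Compare C with B: 2 < 5, 0 < 10, 1 < 10.
So B strictly dominates C for C; C is strictly dominated.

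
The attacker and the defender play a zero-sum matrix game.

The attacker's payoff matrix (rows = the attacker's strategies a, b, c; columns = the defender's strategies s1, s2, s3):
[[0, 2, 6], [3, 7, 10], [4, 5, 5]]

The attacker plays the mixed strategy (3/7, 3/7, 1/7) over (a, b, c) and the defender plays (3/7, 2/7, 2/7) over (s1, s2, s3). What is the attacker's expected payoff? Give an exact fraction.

209/49

Against (3/7, 2/7, 2/7), each row's expected payoff is a: 16/7; b: 43/7; c: 32/7.
Taking the (3/7, 3/7, 1/7)-weighted average: (3/7)·(16/7) + (3/7)·(43/7) + (1/7)·(32/7) = 209/49.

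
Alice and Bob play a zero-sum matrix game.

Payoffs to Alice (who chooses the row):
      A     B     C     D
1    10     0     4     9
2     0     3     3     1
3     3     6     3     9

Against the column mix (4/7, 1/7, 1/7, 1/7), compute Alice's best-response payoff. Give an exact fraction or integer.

53/7

1: (10)·(4/7) + (0)·(1/7) + (4)·(1/7) + (9)·(1/7) = 53/7.
2: (0)·(4/7) + (3)·(1/7) + (3)·(1/7) + (1)·(1/7) = 1.
3: (3)·(4/7) + (6)·(1/7) + (3)·(1/7) + (9)·(1/7) = 30/7.
The best pure response is 1 with expected payoff 53/7.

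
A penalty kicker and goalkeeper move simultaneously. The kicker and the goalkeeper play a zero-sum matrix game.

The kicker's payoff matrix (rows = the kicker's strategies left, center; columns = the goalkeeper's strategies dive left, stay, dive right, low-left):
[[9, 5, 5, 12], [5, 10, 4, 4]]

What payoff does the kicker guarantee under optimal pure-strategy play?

Row minima: 5, 4 → the kicker's maximin is 5.
Column maxima: 9, 10, 5, 12 → the goalkeeper's minimax is 5.
They coincide at (left, dive right), so the value is 5.

5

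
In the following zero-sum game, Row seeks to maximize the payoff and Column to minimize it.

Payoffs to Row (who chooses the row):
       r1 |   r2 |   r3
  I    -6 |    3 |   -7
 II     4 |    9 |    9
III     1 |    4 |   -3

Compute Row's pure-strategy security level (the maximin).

4

The worst-case payoff for each row is I: -7, II: 4, III: -3.
The best of these is 4.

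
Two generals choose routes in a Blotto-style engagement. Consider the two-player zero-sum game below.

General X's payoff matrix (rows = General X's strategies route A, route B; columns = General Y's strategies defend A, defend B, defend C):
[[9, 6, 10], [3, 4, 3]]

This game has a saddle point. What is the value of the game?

Row minima: 6, 3 → General X's maximin is 6.
Column maxima: 9, 6, 10 → General Y's minimax is 6.
They coincide at (route A, defend B), so the value is 6.

6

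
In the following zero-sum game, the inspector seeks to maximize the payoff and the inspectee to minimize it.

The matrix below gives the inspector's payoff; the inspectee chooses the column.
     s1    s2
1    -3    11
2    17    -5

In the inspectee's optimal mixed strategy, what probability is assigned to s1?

4/9

Row minima are -3 and -5, so the inspector's maximin is -3; column maxima are 17 and 11, so the inspectee's minimax is 11. These differ, so the equilibrium is in mixed strategies.
Let the inspectee play s1 with probability q. The inspector is indifferent when −3q + 11(1−q) = 17q − 5(1−q), giving q = 4/9.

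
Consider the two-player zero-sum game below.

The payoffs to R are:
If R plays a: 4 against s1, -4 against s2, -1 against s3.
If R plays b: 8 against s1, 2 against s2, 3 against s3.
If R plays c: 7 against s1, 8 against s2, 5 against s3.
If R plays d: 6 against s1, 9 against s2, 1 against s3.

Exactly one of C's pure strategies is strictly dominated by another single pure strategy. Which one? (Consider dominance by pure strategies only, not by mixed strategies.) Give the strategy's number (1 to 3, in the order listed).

C prefers columns that give R less. Compare s1 with s3: -1 < 4, 3 < 8, 5 < 7, 1 < 6.
So s3 strictly dominates s1 for C; s1 is strictly dominated.

1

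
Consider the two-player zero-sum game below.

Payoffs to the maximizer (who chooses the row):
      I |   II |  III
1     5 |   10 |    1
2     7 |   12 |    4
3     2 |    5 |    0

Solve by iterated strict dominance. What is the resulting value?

Column I is strictly dominated by III for the minimizer (1<5, 4<7, 0<2); eliminate I.
Column II is strictly dominated by III for the minimizer (1<10, 4<12, 0<5); eliminate II.
Row 1 is strictly dominated by row 2 (4>1); eliminate 1.
Row 3 is strictly dominated by row 2 (4>0); eliminate 3.
Only (2, III) remains, with payoff 4.

4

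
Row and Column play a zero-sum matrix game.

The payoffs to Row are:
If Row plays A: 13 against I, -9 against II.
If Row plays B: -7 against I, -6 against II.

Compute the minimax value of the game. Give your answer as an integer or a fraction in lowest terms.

Row minima are -9 and -7, so Row's maximin is -7; column maxima are 13 and -6, so Column's minimax is -6. These differ, so the equilibrium is in mixed strategies.
Let Row play A with probability p. Column is indifferent when 13p − 7(1−p) = −9p − 6(1−p), giving p = 1/23.
Let Column play I with probability q. Row is indifferent when 13q − 9(1−q) = −7q − 6(1−q), giving q = 3/23.
The value is 13·(3/23) + (-9)·(20/23) = -141/23.

-141/23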